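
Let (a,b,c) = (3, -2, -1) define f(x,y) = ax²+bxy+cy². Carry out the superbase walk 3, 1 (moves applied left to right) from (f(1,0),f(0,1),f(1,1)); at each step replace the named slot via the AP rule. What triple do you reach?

start (3,-1,0) = (f(1,0),f(0,1),f(1,1))
replace slot 3: 2·(3+(-1)) − 0 = 4 → (3,-1,4)
replace slot 1: 2·((-1)+4) − 3 = 3 → (3,-1,4)

3,-1,4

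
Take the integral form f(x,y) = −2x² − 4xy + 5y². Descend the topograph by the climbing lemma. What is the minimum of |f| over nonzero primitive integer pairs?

descent: ρ → (5,4,-2)  [lands on river]
river: ρ → (-2,4,5)
river: ρ → (5,6,-1)
river: ρ → (-1,6,5)
closes: descent 1, river 4
min |a| on river = 1

1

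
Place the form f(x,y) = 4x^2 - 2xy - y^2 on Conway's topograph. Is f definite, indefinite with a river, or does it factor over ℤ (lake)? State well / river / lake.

D = b²−4ac = (-2)² − 4·4·(-1) = 20
D > 0 non-square ⇒ indefinite ⇒ periodic river

river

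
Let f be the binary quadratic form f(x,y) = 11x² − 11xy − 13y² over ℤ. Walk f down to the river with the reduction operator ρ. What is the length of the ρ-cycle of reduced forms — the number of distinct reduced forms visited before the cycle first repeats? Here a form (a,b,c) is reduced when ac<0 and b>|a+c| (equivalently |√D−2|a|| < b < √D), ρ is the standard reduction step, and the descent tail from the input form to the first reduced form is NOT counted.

D = 693, ⌊√D⌋ = 26
descent: ρ → (-13,11,11)  [lands on river]
river: ρ → (11,11,-13)
river: ρ → (-13,15,9)
river: ρ → (9,21,-7)
river: ρ → (-7,21,9)
river: ρ → (9,15,-13)
ρ-cycle length = 6 (tail of 1 descent step not counted)

6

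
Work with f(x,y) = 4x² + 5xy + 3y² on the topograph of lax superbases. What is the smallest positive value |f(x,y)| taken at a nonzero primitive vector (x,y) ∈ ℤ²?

translate: b→-3 (≡5 mod 8), so (4,5,3)→(4,-3,2)
flip: (4,-3,2)→(2,3,4)
translate: b→-1 (≡3 mod 4), so (2,3,4)→(2,-1,3)
reduced (well bottom): (2,-1,3) with a≤c, −a<b≤a
well minimum = a = 2

2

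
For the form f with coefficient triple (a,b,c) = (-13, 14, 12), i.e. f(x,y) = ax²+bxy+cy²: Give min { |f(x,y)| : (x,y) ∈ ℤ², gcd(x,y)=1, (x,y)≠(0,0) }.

river: ρ → (12,10,-15)
river: ρ → (-15,20,7)
river: ρ → (7,22,-12)
river: ρ → (-12,26,3)
river: ρ → (3,28,-3)
river: ρ → (-3,26,12)
river: ρ → (12,22,-7)
river: ρ → (-7,20,15)
river: ρ → (15,10,-12)
river: ρ → (-12,14,13)
river: ρ → (13,12,-13)
river: ρ → (-13,14,12)
closes: descent 0, river 12
min |a| on river = 3

3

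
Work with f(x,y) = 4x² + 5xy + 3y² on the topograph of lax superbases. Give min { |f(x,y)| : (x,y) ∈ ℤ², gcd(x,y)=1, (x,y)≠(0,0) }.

translate: b→-3 (≡5 mod 8), so (4,5,3)→(4,-3,2)
flip: (4,-3,2)→(2,3,4)
translate: b→-1 (≡3 mod 4), so (2,3,4)→(2,-1,3)
reduced (well bottom): (2,-1,3) with a≤c, −a<b≤a
well minimum = a = 2

2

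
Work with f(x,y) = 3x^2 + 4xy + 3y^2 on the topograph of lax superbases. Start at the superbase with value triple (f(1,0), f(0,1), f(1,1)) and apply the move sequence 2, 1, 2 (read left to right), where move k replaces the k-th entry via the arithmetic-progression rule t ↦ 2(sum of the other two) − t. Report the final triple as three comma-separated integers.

start (3,3,10) = (f(1,0),f(0,1),f(1,1))
replace slot 2: 2·(3+10) − 3 = 23 → (3,23,10)
replace slot 1: 2·(23+10) − 3 = 63 → (63,23,10)
replace slot 2: 2·(63+10) − 23 = 123 → (63,123,10)

63,123,10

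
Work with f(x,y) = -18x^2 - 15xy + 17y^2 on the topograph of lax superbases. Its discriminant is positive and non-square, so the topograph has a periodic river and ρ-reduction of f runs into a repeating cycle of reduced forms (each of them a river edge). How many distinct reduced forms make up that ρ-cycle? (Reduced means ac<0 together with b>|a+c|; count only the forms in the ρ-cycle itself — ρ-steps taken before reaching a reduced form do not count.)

D = 1449, ⌊√D⌋ = 38
descent: ρ → (17,15,-18)  [lands on river]
river: ρ → (-18,21,14)
river: ρ → (14,35,-4)
river: ρ → (-4,37,5)
river: ρ → (5,33,-18)
river: ρ → (-18,3,20)
river: ρ → (20,37,-1)
river: ρ → (-1,37,20)
river: ρ → (20,3,-18)
river: ρ → (-18,33,5)
river: ρ → (5,37,-4)
river: ρ → (-4,35,14)
river: ρ → (14,21,-18)
river: ρ → (-18,15,17)
river: ρ → (17,19,-16)
river: ρ → (-16,13,20)
river: ρ → (20,27,-9)
river: ρ → (-9,27,20)
river: ρ → (20,13,-16)
river: ρ → (-16,19,17)
ρ-cycle length = 20 (tail of 1 descent step not counted)

20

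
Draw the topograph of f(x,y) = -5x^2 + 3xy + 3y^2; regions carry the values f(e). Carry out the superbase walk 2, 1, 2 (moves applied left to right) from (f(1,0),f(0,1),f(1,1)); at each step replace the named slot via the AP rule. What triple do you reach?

start (-5,3,1) = (f(1,0),f(0,1),f(1,1))
replace slot 2: 2·((-5)+1) − 3 = -11 → (-5,-11,1)
replace slot 1: 2·((-11)+1) − (-5) = -15 → (-15,-11,1)
replace slot 2: 2·((-15)+1) − (-11) = -17 → (-15,-17,1)

-15,-17,1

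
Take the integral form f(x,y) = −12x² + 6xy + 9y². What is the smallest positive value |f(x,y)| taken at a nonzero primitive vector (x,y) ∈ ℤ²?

river: ρ → (9,12,-9)
river: ρ → (-9,6,12)
river: ρ → (12,18,-3)
river: ρ → (-3,18,12)
river: ρ → (12,6,-9)
river: ρ → (-9,12,9)
river: ρ → (9,6,-12)
river: ρ → (-12,18,3)
river: ρ → (3,18,-12)
river: ρ → (-12,6,9)
closes: descent 0, river 10
min |a| on river = 3

3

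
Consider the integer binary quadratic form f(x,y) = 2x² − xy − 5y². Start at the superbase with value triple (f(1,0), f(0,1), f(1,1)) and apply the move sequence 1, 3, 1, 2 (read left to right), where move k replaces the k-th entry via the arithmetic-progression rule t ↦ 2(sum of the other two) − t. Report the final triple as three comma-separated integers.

start (2,-5,-4) = (f(1,0),f(0,1),f(1,1))
replace slot 1: 2·((-5)+(-4)) − 2 = -20 → (-20,-5,-4)
replace slot 3: 2·((-20)+(-5)) − (-4) = -46 → (-20,-5,-46)
replace slot 1: 2·((-5)+(-46)) − (-20) = -82 → (-82,-5,-46)
replace slot 2: 2·((-82)+(-46)) − (-5) = -251 → (-82,-251,-46)

-82,-251,-46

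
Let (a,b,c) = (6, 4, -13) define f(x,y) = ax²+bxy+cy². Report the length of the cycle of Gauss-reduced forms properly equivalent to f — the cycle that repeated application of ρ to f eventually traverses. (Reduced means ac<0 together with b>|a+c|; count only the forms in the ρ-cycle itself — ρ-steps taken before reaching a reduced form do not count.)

D = 328, ⌊√D⌋ = 18
descent: ρ → (-13,-4,6)
descent: ρ → (6,16,-3)  [lands on river]
river: ρ → (-3,14,11)
river: ρ → (11,8,-6)
river: ρ → (-6,16,3)
river: ρ → (3,14,-11)
river: ρ → (-11,8,6)
ρ-cycle length = 6 (tail of 2 descent steps not counted)

6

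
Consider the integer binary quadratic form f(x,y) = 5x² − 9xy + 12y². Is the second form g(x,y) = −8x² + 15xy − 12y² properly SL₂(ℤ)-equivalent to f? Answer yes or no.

D₁ = -159, D₂ = -159
f: translate: b→1 (≡-9 mod 10), so (5,-9,12)→(5,1,8)
f: reduced (well bottom): (5,1,8) with a≤c, −a<b≤a
g is negative-definite; reduce −g:
−g: translate: b→1 (≡-15 mod 16), so (8,-15,12)→(8,1,5)
−g: flip: (8,1,5)→(5,-1,8)
−g: reduced (well bottom): (5,-1,8) with a≤c, −a<b≤a
flip sign back: reduced form of g is (-5,1,-8)
reduced forms (5, 1, 8) vs (-5, 1, -8) ⇒ inequivalent

no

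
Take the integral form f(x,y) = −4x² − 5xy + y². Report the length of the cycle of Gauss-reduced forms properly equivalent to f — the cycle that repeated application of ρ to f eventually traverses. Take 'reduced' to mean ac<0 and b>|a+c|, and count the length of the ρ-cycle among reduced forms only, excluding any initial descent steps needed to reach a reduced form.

D = 41, ⌊√D⌋ = 6
descent: ρ → (1,5,-4)  [lands on river]
river: ρ → (-4,3,2)
river: ρ → (2,5,-2)
river: ρ → (-2,3,4)
river: ρ → (4,5,-1)
river: ρ → (-1,5,4)
river: ρ → (4,3,-2)
river: ρ → (-2,5,2)
river: ρ → (2,3,-4)
river: ρ → (-4,5,1)
ρ-cycle length = 10 (tail of 1 descent step not counted)

10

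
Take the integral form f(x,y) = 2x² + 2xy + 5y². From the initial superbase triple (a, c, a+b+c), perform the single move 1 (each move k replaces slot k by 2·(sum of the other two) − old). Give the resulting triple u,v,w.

start (2,5,9) = (f(1,0),f(0,1),f(1,1))
replace slot 1: 2·(5+9) − 2 = 26 → (26,5,9)

26,5,9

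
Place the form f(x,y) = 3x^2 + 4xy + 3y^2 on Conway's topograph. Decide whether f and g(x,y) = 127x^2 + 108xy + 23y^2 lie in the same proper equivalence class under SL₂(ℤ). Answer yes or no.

D₁ = -20, D₂ = -20
f: translate: b→-2 (≡4 mod 6), so (3,4,3)→(3,-2,2)
f: flip: (3,-2,2)→(2,2,3)
f: reduced (well bottom): (2,2,3) with a≤c, −a<b≤a
g: flip: (127,108,23)→(23,-108,127)
g: translate: b→-16 (≡-108 mod 46), so (23,-108,127)→(23,-16,3)
g: flip: (23,-16,3)→(3,16,23)
g: translate: b→-2 (≡16 mod 6), so (3,16,23)→(3,-2,2)
g: flip: (3,-2,2)→(2,2,3)
g: reduced (well bottom): (2,2,3) with a≤c, −a<b≤a
reduced forms (2, 2, 3) vs (2, 2, 3) ⇒ equivalent

yes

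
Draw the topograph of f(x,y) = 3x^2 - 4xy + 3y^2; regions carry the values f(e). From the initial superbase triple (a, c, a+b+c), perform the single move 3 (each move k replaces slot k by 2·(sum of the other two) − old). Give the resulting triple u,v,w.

start (3,3,2) = (f(1,0),f(0,1),f(1,1))
replace slot 3: 2·(3+3) − 2 = 10 → (3,3,10)

3,3,10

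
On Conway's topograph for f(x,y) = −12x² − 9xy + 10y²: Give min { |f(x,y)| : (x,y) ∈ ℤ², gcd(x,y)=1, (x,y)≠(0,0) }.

descent: ρ → (10,9,-12)  [lands on river]
river: ρ → (-12,15,7)
river: ρ → (7,13,-14)
river: ρ → (-14,15,6)
river: ρ → (6,21,-5)
river: ρ → (-5,19,10)
river: ρ → (10,21,-3)
river: ρ → (-3,21,10)
river: ρ → (10,19,-5)
river: ρ → (-5,21,6)
river: ρ → (6,15,-14)
river: ρ → (-14,13,7)
river: ρ → (7,15,-12)
river: ρ → (-12,9,10)
river: ρ → (10,11,-11)
river: ρ → (-11,11,10)
closes: descent 1, river 16
min |a| on river = 3

3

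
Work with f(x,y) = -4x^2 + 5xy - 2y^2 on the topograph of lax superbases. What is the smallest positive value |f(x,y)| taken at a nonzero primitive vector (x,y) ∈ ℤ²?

translate: b→3 (≡-5 mod 8), so (4,-5,2)→(4,3,1)
flip: (4,3,1)→(1,-3,4)
translate: b→1 (≡-3 mod 2), so (1,-3,4)→(1,1,2)
reduced (well bottom): (1,1,2) with a≤c, −a<b≤a
well minimum |f| = |-1| = 1 (negative-definite)

1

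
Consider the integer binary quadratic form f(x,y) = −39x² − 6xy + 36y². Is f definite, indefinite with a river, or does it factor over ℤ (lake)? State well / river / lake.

D = b²−4ac = (-6)² − 4·(-39)·36 = 5652
D > 0 non-square ⇒ indefinite ⇒ periodic river

river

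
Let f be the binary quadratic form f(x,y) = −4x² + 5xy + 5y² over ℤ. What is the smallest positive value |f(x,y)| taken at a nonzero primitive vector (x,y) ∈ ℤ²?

river: ρ → (5,5,-4)
river: ρ → (-4,3,6)
river: ρ → (6,9,-1)
river: ρ → (-1,9,6)
river: ρ → (6,3,-4)
river: ρ → (-4,5,5)
closes: descent 0, river 6
min |a| on river = 1

1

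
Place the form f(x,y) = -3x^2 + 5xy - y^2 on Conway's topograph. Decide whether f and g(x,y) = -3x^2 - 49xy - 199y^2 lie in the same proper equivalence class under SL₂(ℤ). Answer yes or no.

D₁ = 13, D₂ = 13
river cycle of f (length 2): (-1, 3, 1), (1, 3, -1)
river cycle of g (length 2): (1, 3, -1), (-1, 3, 1)
cycles coincide ⇒ equivalent

yes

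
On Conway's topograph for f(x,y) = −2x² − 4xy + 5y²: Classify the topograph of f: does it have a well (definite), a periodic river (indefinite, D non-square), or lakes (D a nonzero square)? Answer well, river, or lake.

D = b²−4ac = (-4)² − 4·(-2)·5 = 56
D > 0 non-square ⇒ indefinite ⇒ periodic river

river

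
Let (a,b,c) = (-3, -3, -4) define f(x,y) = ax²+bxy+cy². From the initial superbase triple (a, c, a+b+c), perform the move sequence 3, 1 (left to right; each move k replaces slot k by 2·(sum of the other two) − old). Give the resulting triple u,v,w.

start (-3,-4,-10) = (f(1,0),f(0,1),f(1,1))
replace slot 3: 2·((-3)+(-4)) − (-10) = -4 → (-3,-4,-4)
replace slot 1: 2·((-4)+(-4)) − (-3) = -13 → (-13,-4,-4)

-13,-4,-4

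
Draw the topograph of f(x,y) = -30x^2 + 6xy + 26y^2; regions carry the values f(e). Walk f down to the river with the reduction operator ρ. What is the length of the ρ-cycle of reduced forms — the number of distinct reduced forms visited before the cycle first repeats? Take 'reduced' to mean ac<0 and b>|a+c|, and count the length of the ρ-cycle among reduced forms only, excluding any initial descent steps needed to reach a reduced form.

D = 3156, ⌊√D⌋ = 56
river: ρ → (26,46,-10)
river: ρ → (-10,54,6)
river: ρ → (6,54,-10)
river: ρ → (-10,46,26)
river: ρ → (26,6,-30)
river: ρ → (-30,54,2)
river: ρ → (2,54,-30)
river: ρ → (-30,6,26)
ρ-cycle length = 8 (tail of 0 descent steps not counted)

8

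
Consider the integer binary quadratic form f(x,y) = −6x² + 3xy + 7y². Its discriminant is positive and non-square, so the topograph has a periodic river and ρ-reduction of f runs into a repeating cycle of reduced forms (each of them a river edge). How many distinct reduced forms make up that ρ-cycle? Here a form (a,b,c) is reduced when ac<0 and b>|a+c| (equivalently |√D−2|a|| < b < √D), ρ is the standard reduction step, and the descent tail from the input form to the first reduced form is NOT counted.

D = 177, ⌊√D⌋ = 13
river: ρ → (7,11,-2)
river: ρ → (-2,13,1)
river: ρ → (1,13,-2)
river: ρ → (-2,11,7)
river: ρ → (7,3,-6)
river: ρ → (-6,9,4)
river: ρ → (4,7,-8)
river: ρ → (-8,9,3)
river: ρ → (3,9,-8)
river: ρ → (-8,7,4)
river: ρ → (4,9,-6)
river: ρ → (-6,3,7)
ρ-cycle length = 12 (tail of 0 descent steps not counted)

12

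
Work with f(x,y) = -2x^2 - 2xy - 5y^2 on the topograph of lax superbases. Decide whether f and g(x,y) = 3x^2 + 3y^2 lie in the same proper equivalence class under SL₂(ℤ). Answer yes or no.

D₁ = -36, D₂ = -36
f is negative-definite; reduce −f:
−f: reduced (well bottom): (2,2,5) with a≤c, −a<b≤a
flip sign back: reduced form of f is (-2,-2,-5)
g: reduced (well bottom): (3,0,3) with a≤c, −a<b≤a
reduced forms (-2, -2, -5) vs (3, 0, 3) ⇒ inequivalent

no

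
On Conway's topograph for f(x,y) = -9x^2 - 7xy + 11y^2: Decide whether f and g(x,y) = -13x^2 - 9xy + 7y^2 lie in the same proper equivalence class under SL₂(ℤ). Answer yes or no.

D₁ = 445, D₂ = 445
river cycle of f (length 10): (11, 7, -9), (-9, 11, 9), (9, 7, -11), (-11, 15, 5), (5, 15, -11), (-11, 7, 9), (9, 11, -9), (-9, 7, 11), (11, 15, -5), (-5, 15, 11)
river cycle of g (length 6): (7, 9, -13), (-13, 17, 3), (3, 19, -7), (-7, 9, 13), (13, 17, -3), (-3, 19, 7)
cycles differ ⇒ inequivalent

no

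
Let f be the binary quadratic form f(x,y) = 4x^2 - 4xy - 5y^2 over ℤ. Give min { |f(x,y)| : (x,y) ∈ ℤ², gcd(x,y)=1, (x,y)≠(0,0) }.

descent: ρ → (-5,4,4)  [lands on river]
river: ρ → (4,4,-5)
river: ρ → (-5,6,3)
river: ρ → (3,6,-5)
closes: descent 1, river 4
min |a| on river = 3

3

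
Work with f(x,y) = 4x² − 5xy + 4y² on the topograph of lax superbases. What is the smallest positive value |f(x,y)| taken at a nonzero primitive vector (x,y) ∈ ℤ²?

translate: b→3 (≡-5 mod 8), so (4,-5,4)→(4,3,3)
flip: (4,3,3)→(3,-3,4)
translate: b→3 (≡-3 mod 6), so (3,-3,4)→(3,3,4)
reduced (well bottom): (3,3,4) with a≤c, −a<b≤a
well minimum = a = 3

3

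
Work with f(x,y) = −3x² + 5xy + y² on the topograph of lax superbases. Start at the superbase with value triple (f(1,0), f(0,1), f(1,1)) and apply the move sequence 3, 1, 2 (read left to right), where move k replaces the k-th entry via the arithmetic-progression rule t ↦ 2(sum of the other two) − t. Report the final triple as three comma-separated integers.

start (-3,1,3) = (f(1,0),f(0,1),f(1,1))
replace slot 3: 2·((-3)+1) − 3 = -7 → (-3,1,-7)
replace slot 1: 2·(1+(-7)) − (-3) = -9 → (-9,1,-7)
replace slot 2: 2·((-9)+(-7)) − 1 = -33 → (-9,-33,-7)

-9,-33,-7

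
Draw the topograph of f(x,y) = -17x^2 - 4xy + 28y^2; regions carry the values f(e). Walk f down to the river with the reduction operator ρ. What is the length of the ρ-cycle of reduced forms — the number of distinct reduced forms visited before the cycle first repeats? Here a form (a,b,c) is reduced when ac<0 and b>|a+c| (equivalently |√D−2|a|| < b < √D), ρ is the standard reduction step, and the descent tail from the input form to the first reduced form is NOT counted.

D = 1920, ⌊√D⌋ = 43
descent: ρ → (28,4,-17)
descent: ρ → (-17,30,15)  [lands on river]
river: ρ → (15,30,-17)
river: ρ → (-17,38,7)
river: ρ → (7,32,-32)
river: ρ → (-32,32,7)
river: ρ → (7,38,-17)
ρ-cycle length = 6 (tail of 2 descent steps not counted)

6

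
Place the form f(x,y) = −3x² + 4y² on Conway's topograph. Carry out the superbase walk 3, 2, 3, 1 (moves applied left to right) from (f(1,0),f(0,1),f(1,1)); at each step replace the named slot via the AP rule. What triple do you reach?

start (-3,4,1) = (f(1,0),f(0,1),f(1,1))
replace slot 3: 2·((-3)+4) − 1 = 1 → (-3,4,1)
replace slot 2: 2·((-3)+1) − 4 = -8 → (-3,-8,1)
replace slot 3: 2·((-3)+(-8)) − 1 = -23 → (-3,-8,-23)
replace slot 1: 2·((-8)+(-23)) − (-3) = -59 → (-59,-8,-23)

-59,-8,-23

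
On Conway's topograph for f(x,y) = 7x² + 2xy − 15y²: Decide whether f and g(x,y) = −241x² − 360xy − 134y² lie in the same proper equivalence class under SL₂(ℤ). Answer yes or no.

D₁ = 424, D₂ = 424
river cycle of f (length 18): (7, 16, -6), (-6, 20, 1), (1, 20, -6), (-6, 16, 7), (7, 12, -10), (-10, 8, 9), (9, 10, -9), (-9, 8, 10), (10, 12, -7), (-7, 16, 6), … (8 more)
river cycle of g (length 18): (7, 16, -6), (-6, 20, 1), (1, 20, -6), (-6, 16, 7), (7, 12, -10), (-10, 8, 9), (9, 10, -9), (-9, 8, 10), (10, 12, -7), (-7, 16, 6), … (8 more)
cycles coincide ⇒ equivalent

yes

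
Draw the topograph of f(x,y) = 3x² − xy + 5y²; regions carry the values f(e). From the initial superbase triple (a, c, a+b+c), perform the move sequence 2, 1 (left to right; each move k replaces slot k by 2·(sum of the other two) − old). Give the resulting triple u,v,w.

start (3,5,7) = (f(1,0),f(0,1),f(1,1))
replace slot 2: 2·(3+7) − 5 = 15 → (3,15,7)
replace slot 1: 2·(15+7) − 3 = 41 → (41,15,7)

41,15,7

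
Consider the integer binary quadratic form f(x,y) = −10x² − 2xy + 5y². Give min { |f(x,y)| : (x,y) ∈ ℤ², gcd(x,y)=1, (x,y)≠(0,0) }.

descent: ρ → (5,12,-3)  [lands on river]
river: ρ → (-3,12,5)
river: ρ → (5,8,-7)
river: ρ → (-7,6,6)
river: ρ → (6,6,-7)
river: ρ → (-7,8,5)
closes: descent 1, river 6
min |a| on river = 3

3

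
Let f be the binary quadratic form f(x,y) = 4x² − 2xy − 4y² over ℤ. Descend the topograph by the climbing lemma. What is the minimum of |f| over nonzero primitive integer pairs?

descent: ρ → (-4,2,4)  [lands on river]
river: ρ → (4,6,-2)
river: ρ → (-2,6,4)
river: ρ → (4,2,-4)
river: ρ → (-4,6,2)
river: ρ → (2,6,-4)
closes: descent 1, river 6
min |a| on river = 2

2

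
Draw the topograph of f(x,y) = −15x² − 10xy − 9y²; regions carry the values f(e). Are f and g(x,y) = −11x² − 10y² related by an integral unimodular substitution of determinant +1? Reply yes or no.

D₁ = -440, D₂ = -440
f is negative-definite; reduce −f:
−f: flip: (15,10,9)→(9,-10,15)
−f: translate: b→8 (≡-10 mod 18), so (9,-10,15)→(9,8,14)
−f: reduced (well bottom): (9,8,14) with a≤c, −a<b≤a
flip sign back: reduced form of f is (-9,-8,-14)
g is negative-definite; reduce −g:
−g: flip: (11,0,10)→(10,0,11)
−g: reduced (well bottom): (10,0,11) with a≤c, −a<b≤a
flip sign back: reduced form of g is (-10,0,-11)
reduced forms (-9, -8, -14) vs (-10, 0, -11) ⇒ inequivalent

no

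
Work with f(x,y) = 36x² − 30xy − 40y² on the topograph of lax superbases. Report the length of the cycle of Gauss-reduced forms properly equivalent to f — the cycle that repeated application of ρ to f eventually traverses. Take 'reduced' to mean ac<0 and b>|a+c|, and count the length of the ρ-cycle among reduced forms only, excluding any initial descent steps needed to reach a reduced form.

D = 6660, ⌊√D⌋ = 81
descent: ρ → (-40,30,36)  [lands on river]
river: ρ → (36,42,-34)
river: ρ → (-34,26,44)
river: ρ → (44,62,-16)
river: ρ → (-16,66,36)
river: ρ → (36,78,-4)
river: ρ → (-4,74,74)
river: ρ → (74,74,-4)
river: ρ → (-4,78,36)
river: ρ → (36,66,-16)
river: ρ → (-16,62,44)
river: ρ → (44,26,-34)
river: ρ → (-34,42,36)
river: ρ → (36,30,-40)
river: ρ → (-40,50,26)
river: ρ → (26,54,-36)
river: ρ → (-36,18,44)
river: ρ → (44,70,-10)
river: ρ → (-10,70,44)
river: ρ → (44,18,-36)
river: ρ → (-36,54,26)
river: ρ → (26,50,-40)
ρ-cycle length = 22 (tail of 1 descent step not counted)

22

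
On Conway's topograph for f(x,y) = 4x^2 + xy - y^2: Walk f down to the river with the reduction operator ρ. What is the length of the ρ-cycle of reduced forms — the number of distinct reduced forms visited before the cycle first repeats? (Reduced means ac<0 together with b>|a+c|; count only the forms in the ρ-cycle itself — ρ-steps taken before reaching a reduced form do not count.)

D = 17, ⌊√D⌋ = 4
descent: ρ → (-1,3,2)  [lands on river]
river: ρ → (2,1,-2)
river: ρ → (-2,3,1)
river: ρ → (1,3,-2)
river: ρ → (-2,1,2)
river: ρ → (2,3,-1)
ρ-cycle length = 6 (tail of 1 descent step not counted)

6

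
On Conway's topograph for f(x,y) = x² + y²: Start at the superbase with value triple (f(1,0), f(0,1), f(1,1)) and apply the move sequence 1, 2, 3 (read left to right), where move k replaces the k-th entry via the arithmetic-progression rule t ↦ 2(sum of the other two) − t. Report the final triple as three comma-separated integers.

start (1,1,2) = (f(1,0),f(0,1),f(1,1))
replace slot 1: 2·(1+2) − 1 = 5 → (5,1,2)
replace slot 2: 2·(5+2) − 1 = 13 → (5,13,2)
replace slot 3: 2·(5+13) − 2 = 34 → (5,13,34)

5,13,34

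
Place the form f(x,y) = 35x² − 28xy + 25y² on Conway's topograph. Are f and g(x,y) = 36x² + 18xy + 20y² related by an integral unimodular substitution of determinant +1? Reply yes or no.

D₁ = -2716, D₂ = -2556
discriminants differ ⇒ not SL₂(ℤ)-equivalent

no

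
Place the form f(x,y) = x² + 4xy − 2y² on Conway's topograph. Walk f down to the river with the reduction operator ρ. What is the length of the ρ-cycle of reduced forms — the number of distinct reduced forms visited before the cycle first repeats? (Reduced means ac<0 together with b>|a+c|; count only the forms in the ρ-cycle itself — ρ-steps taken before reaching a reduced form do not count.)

D = 24, ⌊√D⌋ = 4
river: ρ → (-2,4,1)
river: ρ → (1,4,-2)
ρ-cycle length = 2 (tail of 0 descent steps not counted)

2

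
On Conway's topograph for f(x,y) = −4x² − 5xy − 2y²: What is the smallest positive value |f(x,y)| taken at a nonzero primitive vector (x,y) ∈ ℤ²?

translate: b→-3 (≡5 mod 8), so (4,5,2)→(4,-3,1)
flip: (4,-3,1)→(1,3,4)
translate: b→1 (≡3 mod 2), so (1,3,4)→(1,1,2)
reduced (well bottom): (1,1,2) with a≤c, −a<b≤a
well minimum |f| = |-1| = 1 (negative-definite)

1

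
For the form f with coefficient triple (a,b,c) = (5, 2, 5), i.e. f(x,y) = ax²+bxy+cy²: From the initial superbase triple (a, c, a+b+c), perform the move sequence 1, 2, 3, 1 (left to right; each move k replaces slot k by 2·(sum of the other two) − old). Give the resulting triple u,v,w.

start (5,5,12) = (f(1,0),f(0,1),f(1,1))
replace slot 1: 2·(5+12) − 5 = 29 → (29,5,12)
replace slot 2: 2·(29+12) − 5 = 77 → (29,77,12)
replace slot 3: 2·(29+77) − 12 = 200 → (29,77,200)
replace slot 1: 2·(77+200) − 29 = 525 → (525,77,200)

525,77,200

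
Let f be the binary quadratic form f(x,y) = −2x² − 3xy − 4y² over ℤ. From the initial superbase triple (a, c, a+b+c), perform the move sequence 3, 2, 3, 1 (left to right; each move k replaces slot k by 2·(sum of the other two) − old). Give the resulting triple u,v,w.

start (-2,-4,-9) = (f(1,0),f(0,1),f(1,1))
replace slot 3: 2·((-2)+(-4)) − (-9) = -3 → (-2,-4,-3)
replace slot 2: 2·((-2)+(-3)) − (-4) = -6 → (-2,-6,-3)
replace slot 3: 2·((-2)+(-6)) − (-3) = -13 → (-2,-6,-13)
replace slot 1: 2·((-6)+(-13)) − (-2) = -36 → (-36,-6,-13)

-36,-6,-13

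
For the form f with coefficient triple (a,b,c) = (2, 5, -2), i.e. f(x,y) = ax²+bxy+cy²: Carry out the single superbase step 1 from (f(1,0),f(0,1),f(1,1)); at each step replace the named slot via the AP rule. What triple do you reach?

start (2,-2,5) = (f(1,0),f(0,1),f(1,1))
replace slot 1: 2·((-2)+5) − 2 = 4 → (4,-2,5)

4,-2,5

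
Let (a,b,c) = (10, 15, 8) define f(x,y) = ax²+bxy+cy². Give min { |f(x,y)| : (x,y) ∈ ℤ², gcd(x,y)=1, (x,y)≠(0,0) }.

translate: b→-5 (≡15 mod 20), so (10,15,8)→(10,-5,3)
flip: (10,-5,3)→(3,5,10)
translate: b→-1 (≡5 mod 6), so (3,5,10)→(3,-1,8)
reduced (well bottom): (3,-1,8) with a≤c, −a<b≤a
well minimum = a = 3

3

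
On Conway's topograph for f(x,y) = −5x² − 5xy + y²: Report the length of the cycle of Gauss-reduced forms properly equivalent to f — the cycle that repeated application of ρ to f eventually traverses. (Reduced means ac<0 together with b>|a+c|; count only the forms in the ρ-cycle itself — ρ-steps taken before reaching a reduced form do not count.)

D = 45, ⌊√D⌋ = 6
descent: ρ → (1,5,-5)  [lands on river]
river: ρ → (-5,5,1)
ρ-cycle length = 2 (tail of 1 descent step not counted)

2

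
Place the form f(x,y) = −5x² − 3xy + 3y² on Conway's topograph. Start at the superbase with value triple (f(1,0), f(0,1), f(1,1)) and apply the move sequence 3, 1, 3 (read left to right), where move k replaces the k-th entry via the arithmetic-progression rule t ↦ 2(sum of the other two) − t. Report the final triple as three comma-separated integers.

start (-5,3,-5) = (f(1,0),f(0,1),f(1,1))
replace slot 3: 2·((-5)+3) − (-5) = 1 → (-5,3,1)
replace slot 1: 2·(3+1) − (-5) = 13 → (13,3,1)
replace slot 3: 2·(13+3) − 1 = 31 → (13,3,31)

13,3,31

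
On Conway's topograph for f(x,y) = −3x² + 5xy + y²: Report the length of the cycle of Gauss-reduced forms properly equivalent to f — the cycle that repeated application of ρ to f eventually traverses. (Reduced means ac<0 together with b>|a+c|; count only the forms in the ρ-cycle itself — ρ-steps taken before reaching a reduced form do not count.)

D = 37, ⌊√D⌋ = 6
river: ρ → (1,5,-3)
river: ρ → (-3,1,3)
river: ρ → (3,5,-1)
river: ρ → (-1,5,3)
river: ρ → (3,1,-3)
river: ρ → (-3,5,1)
ρ-cycle length = 6 (tail of 0 descent steps not counted)

6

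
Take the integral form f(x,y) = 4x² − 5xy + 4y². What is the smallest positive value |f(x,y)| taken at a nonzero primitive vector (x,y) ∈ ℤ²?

translate: b→3 (≡-5 mod 8), so (4,-5,4)→(4,3,3)
flip: (4,3,3)→(3,-3,4)
translate: b→3 (≡-3 mod 6), so (3,-3,4)→(3,3,4)
reduced (well bottom): (3,3,4) with a≤c, −a<b≤a
well minimum = a = 3

3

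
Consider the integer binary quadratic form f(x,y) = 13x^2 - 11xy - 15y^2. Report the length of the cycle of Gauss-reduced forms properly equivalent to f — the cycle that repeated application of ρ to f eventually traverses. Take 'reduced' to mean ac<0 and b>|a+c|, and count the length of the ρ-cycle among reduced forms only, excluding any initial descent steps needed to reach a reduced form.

D = 901, ⌊√D⌋ = 30
descent: ρ → (-15,11,13)  [lands on river]
river: ρ → (13,15,-13)
river: ρ → (-13,11,15)
river: ρ → (15,19,-9)
river: ρ → (-9,17,17)
river: ρ → (17,17,-9)
river: ρ → (-9,19,15)
river: ρ → (15,11,-13)
river: ρ → (-13,15,13)
river: ρ → (13,11,-15)
river: ρ → (-15,19,9)
river: ρ → (9,17,-17)
river: ρ → (-17,17,9)
river: ρ → (9,19,-15)
ρ-cycle length = 14 (tail of 1 descent step not counted)

14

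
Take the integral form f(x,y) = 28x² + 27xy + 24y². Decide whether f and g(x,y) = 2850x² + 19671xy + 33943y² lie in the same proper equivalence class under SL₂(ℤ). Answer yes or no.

D₁ = -1959, D₂ = -1959
f: flip: (28,27,24)→(24,-27,28)
f: translate: b→21 (≡-27 mod 48), so (24,-27,28)→(24,21,25)
f: reduced (well bottom): (24,21,25) with a≤c, −a<b≤a
g: translate: b→2571 (≡19671 mod 5700), so (2850,19671,33943)→(2850,2571,580)
g: flip: (2850,2571,580)→(580,-2571,2850)
g: translate: b→-251 (≡-2571 mod 1160), so (580,-2571,2850)→(580,-251,28)
g: flip: (580,-251,28)→(28,251,580)
g: translate: b→27 (≡251 mod 56), so (28,251,580)→(28,27,24)
g: flip: (28,27,24)→(24,-27,28)
g: translate: b→21 (≡-27 mod 48), so (24,-27,28)→(24,21,25)
g: reduced (well bottom): (24,21,25) with a≤c, −a<b≤a
reduced forms (24, 21, 25) vs (24, 21, 25) ⇒ equivalent

yes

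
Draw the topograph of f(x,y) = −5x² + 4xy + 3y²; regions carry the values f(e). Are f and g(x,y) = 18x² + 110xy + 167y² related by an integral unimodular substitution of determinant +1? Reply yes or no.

D₁ = 76, D₂ = 76
river cycle of f (length 6): (3, 8, -1), (-1, 8, 3), (3, 4, -5), (-5, 6, 2), (2, 6, -5), (-5, 4, 3)
river cycle of g (length 6): (-1, 8, 3), (3, 4, -5), (-5, 6, 2), (2, 6, -5), (-5, 4, 3), (3, 8, -1)
cycles coincide ⇒ equivalent

yes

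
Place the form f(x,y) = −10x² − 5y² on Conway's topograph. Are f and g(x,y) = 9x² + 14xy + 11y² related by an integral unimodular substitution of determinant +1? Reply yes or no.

D₁ = -200, D₂ = -200
f is negative-definite; reduce −f:
−f: flip: (10,0,5)→(5,0,10)
−f: reduced (well bottom): (5,0,10) with a≤c, −a<b≤a
flip sign back: reduced form of f is (-5,0,-10)
g: translate: b→-4 (≡14 mod 18), so (9,14,11)→(9,-4,6)
g: flip: (9,-4,6)→(6,4,9)
g: reduced (well bottom): (6,4,9) with a≤c, −a<b≤a
reduced forms (-5, 0, -10) vs (6, 4, 9) ⇒ inequivalent

no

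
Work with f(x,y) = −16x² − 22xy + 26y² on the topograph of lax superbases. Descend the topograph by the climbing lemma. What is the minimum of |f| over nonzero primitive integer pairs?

descent: ρ → (26,22,-16)  [lands on river]
river: ρ → (-16,42,6)
river: ρ → (6,42,-16)
river: ρ → (-16,22,26)
river: ρ → (26,30,-12)
river: ρ → (-12,42,8)
river: ρ → (8,38,-22)
river: ρ → (-22,6,24)
river: ρ → (24,42,-4)
river: ρ → (-4,46,2)
river: ρ → (2,46,-4)
river: ρ → (-4,42,24)
river: ρ → (24,6,-22)
river: ρ → (-22,38,8)
river: ρ → (8,42,-12)
river: ρ → (-12,30,26)
closes: descent 1, river 16
min |a| on river = 2

2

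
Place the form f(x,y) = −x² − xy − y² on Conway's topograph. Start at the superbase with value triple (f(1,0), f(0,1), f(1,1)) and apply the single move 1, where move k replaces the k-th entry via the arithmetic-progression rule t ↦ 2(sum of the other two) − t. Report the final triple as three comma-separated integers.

start (-1,-1,-3) = (f(1,0),f(0,1),f(1,1))
replace slot 1: 2·((-1)+(-3)) − (-1) = -7 → (-7,-1,-3)

-7,-1,-3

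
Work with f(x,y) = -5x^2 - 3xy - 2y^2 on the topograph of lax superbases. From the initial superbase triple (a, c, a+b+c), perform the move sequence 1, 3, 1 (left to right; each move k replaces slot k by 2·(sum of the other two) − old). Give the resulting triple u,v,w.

start (-5,-2,-10) = (f(1,0),f(0,1),f(1,1))
replace slot 1: 2·((-2)+(-10)) − (-5) = -19 → (-19,-2,-10)
replace slot 3: 2·((-19)+(-2)) − (-10) = -32 → (-19,-2,-32)
replace slot 1: 2·((-2)+(-32)) − (-19) = -49 → (-49,-2,-32)

-49,-2,-32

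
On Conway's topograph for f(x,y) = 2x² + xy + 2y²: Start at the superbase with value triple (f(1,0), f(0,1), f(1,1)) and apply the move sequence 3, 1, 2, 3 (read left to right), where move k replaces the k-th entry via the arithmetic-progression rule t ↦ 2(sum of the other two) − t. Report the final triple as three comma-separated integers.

start (2,2,5) = (f(1,0),f(0,1),f(1,1))
replace slot 3: 2·(2+2) − 5 = 3 → (2,2,3)
replace slot 1: 2·(2+3) − 2 = 8 → (8,2,3)
replace slot 2: 2·(8+3) − 2 = 20 → (8,20,3)
replace slot 3: 2·(8+20) − 3 = 53 → (8,20,53)

8,20,53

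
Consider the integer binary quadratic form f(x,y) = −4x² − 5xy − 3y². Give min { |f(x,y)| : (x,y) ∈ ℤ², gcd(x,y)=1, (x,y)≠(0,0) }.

translate: b→-3 (≡5 mod 8), so (4,5,3)→(4,-3,2)
flip: (4,-3,2)→(2,3,4)
translate: b→-1 (≡3 mod 4), so (2,3,4)→(2,-1,3)
reduced (well bottom): (2,-1,3) with a≤c, −a<b≤a
well minimum |f| = |-2| = 2 (negative-definite)

2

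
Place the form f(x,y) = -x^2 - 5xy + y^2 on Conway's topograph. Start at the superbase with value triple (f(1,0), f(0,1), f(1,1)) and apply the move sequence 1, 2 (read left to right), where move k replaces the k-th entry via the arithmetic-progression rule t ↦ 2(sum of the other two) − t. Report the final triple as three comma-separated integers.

start (-1,1,-5) = (f(1,0),f(0,1),f(1,1))
replace slot 1: 2·(1+(-5)) − (-1) = -7 → (-7,1,-5)
replace slot 2: 2·((-7)+(-5)) − 1 = -25 → (-7,-25,-5)

-7,-25,-5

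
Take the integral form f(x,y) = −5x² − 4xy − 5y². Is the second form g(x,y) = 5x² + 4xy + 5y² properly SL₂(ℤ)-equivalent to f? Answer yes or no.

D₁ = -84, D₂ = -84
f is negative-definite; reduce −f:
−f: reduced (well bottom): (5,4,5) with a≤c, −a<b≤a
flip sign back: reduced form of f is (-5,-4,-5)
g: reduced (well bottom): (5,4,5) with a≤c, −a<b≤a
reduced forms (-5, -4, -5) vs (5, 4, 5) ⇒ inequivalent

no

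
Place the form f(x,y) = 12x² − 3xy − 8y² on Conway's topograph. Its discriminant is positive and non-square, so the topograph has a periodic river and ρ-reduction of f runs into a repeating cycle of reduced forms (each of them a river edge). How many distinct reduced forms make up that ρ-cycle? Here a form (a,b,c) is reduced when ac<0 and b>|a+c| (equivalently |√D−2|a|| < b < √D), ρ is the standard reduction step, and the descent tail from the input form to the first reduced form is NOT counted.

D = 393, ⌊√D⌋ = 19
descent: ρ → (-8,19,1)  [lands on river]
river: ρ → (1,19,-8)
river: ρ → (-8,13,7)
river: ρ → (7,15,-6)
river: ρ → (-6,9,13)
river: ρ → (13,17,-2)
river: ρ → (-2,19,4)
river: ρ → (4,13,-14)
river: ρ → (-14,15,3)
river: ρ → (3,15,-14)
river: ρ → (-14,13,4)
river: ρ → (4,19,-2)
river: ρ → (-2,17,13)
river: ρ → (13,9,-6)
river: ρ → (-6,15,7)
river: ρ → (7,13,-8)
ρ-cycle length = 16 (tail of 1 descent step not counted)

16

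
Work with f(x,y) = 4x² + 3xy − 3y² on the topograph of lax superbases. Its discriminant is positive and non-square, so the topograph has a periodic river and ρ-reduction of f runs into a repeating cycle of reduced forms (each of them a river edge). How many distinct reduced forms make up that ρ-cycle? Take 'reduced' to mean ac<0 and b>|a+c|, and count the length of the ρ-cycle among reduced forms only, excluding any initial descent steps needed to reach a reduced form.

D = 57, ⌊√D⌋ = 7
river: ρ → (-3,3,4)
river: ρ → (4,5,-2)
river: ρ → (-2,7,1)
river: ρ → (1,7,-2)
river: ρ → (-2,5,4)
river: ρ → (4,3,-3)
ρ-cycle length = 6 (tail of 0 descent steps not counted)

6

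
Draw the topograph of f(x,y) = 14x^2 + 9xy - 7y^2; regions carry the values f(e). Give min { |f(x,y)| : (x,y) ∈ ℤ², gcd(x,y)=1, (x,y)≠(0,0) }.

river: ρ → (-7,19,4)
river: ρ → (4,21,-2)
river: ρ → (-2,19,14)
river: ρ → (14,9,-7)
closes: descent 0, river 4
min |a| on river = 2

2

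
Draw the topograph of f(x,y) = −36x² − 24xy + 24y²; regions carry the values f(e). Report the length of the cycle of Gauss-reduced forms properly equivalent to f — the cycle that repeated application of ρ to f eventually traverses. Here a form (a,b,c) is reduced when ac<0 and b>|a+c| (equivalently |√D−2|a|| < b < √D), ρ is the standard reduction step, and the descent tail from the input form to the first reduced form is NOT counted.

D = 4032, ⌊√D⌋ = 63
descent: ρ → (24,24,-36)  [lands on river]
river: ρ → (-36,48,12)
river: ρ → (12,48,-36)
river: ρ → (-36,24,24)
ρ-cycle length = 4 (tail of 1 descent step not counted)

4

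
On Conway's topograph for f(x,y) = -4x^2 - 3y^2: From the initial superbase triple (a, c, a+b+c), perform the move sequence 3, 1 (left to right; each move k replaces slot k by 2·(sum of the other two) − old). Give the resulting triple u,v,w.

start (-4,-3,-7) = (f(1,0),f(0,1),f(1,1))
replace slot 3: 2·((-4)+(-3)) − (-7) = -7 → (-4,-3,-7)
replace slot 1: 2·((-3)+(-7)) − (-4) = -16 → (-16,-3,-7)

-16,-3,-7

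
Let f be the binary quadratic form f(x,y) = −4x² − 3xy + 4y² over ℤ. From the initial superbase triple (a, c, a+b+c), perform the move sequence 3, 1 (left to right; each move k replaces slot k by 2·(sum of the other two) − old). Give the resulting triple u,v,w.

start (-4,4,-3) = (f(1,0),f(0,1),f(1,1))
replace slot 3: 2·((-4)+4) − (-3) = 3 → (-4,4,3)
replace slot 1: 2·(4+3) − (-4) = 18 → (18,4,3)

18,4,3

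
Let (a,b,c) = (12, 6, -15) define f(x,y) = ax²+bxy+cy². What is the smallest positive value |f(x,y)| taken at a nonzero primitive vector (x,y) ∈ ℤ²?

river: ρ → (-15,24,3)
river: ρ → (3,24,-15)
river: ρ → (-15,6,12)
river: ρ → (12,18,-9)
river: ρ → (-9,18,12)
river: ρ → (12,6,-15)
closes: descent 0, river 6
min |a| on river = 3

3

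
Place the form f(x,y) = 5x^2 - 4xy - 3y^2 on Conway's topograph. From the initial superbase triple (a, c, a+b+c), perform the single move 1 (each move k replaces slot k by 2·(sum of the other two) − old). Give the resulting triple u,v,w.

start (5,-3,-2) = (f(1,0),f(0,1),f(1,1))
replace slot 1: 2·((-3)+(-2)) − 5 = -15 → (-15,-3,-2)

-15,-3,-2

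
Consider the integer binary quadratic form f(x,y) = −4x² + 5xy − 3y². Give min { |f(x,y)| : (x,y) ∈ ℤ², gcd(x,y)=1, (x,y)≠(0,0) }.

translate: b→3 (≡-5 mod 8), so (4,-5,3)→(4,3,2)
flip: (4,3,2)→(2,-3,4)
translate: b→1 (≡-3 mod 4), so (2,-3,4)→(2,1,3)
reduced (well bottom): (2,1,3) with a≤c, −a<b≤a
well minimum |f| = |-2| = 2 (negative-definite)

2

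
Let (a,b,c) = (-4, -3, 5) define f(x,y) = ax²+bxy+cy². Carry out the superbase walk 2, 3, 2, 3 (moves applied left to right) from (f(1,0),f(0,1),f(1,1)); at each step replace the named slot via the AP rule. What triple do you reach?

start (-4,5,-2) = (f(1,0),f(0,1),f(1,1))
replace slot 2: 2·((-4)+(-2)) − 5 = -17 → (-4,-17,-2)
replace slot 3: 2·((-4)+(-17)) − (-2) = -40 → (-4,-17,-40)
replace slot 2: 2·((-4)+(-40)) − (-17) = -71 → (-4,-71,-40)
replace slot 3: 2·((-4)+(-71)) − (-40) = -110 → (-4,-71,-110)

-4,-71,-110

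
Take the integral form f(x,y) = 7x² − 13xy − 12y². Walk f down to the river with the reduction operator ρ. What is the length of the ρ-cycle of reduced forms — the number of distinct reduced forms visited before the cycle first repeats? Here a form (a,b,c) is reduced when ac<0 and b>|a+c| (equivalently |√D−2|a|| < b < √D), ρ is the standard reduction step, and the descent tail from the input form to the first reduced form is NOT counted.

D = 505, ⌊√D⌋ = 22
descent: ρ → (-12,13,7)  [lands on river]
river: ρ → (7,15,-10)
river: ρ → (-10,5,12)
river: ρ → (12,19,-3)
river: ρ → (-3,17,18)
river: ρ → (18,19,-2)
river: ρ → (-2,21,8)
river: ρ → (8,11,-12)
ρ-cycle length = 8 (tail of 1 descent step not counted)

8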